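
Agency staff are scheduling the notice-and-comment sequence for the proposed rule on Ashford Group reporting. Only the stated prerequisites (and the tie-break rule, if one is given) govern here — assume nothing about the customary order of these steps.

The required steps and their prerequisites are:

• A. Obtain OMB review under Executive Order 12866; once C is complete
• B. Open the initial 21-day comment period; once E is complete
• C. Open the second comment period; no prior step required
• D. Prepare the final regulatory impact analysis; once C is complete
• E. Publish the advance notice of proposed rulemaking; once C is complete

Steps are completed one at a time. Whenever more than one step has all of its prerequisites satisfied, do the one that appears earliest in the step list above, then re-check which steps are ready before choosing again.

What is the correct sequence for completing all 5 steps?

C, A, D, E, B

C is the only step with nothing outstanding, so it goes first.
A, D and E are all available; A is listed earlier → A.
Ready: D and E. D is listed earlier → D.
Next only E has its prerequisites met → E.
B needed E, now all done → B.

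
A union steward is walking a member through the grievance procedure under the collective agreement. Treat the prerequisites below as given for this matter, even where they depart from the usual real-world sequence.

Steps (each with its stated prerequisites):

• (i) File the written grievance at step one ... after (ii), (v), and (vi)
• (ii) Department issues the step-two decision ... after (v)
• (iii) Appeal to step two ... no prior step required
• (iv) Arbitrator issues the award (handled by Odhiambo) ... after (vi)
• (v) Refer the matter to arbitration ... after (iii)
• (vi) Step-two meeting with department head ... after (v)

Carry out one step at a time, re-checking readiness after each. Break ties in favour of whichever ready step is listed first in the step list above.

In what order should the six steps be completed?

(iii) (v) (ii) (vi) (i) (iv)

Only (iii) has no prerequisites, so it is first.
(v) is the only step now ready → (v).
(ii) and (vi) are both available; (ii) is listed earlier → (ii).
(vi) needed (v), now all done → (vi).
(i) and (iv) are both available; (i) is listed earlier → (i).
(iv) needed (vi), now all done → (iv).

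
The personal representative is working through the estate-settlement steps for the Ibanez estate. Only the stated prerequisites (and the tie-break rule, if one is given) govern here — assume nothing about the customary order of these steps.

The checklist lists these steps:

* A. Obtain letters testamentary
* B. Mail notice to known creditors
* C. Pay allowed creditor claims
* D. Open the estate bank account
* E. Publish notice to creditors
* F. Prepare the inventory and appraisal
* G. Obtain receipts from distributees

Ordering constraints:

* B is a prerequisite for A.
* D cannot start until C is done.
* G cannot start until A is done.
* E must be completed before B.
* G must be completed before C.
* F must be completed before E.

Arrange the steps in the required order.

F, E, B, A, G, C, D

F is the only step with nothing outstanding, so it goes first.
E needed F, now all done → E.
B needed E, now all done → B.
That leaves A as the only ready step → A.
G needed A, now all done → G.
C needed G, now all done → C.
D needed C, now all done → D.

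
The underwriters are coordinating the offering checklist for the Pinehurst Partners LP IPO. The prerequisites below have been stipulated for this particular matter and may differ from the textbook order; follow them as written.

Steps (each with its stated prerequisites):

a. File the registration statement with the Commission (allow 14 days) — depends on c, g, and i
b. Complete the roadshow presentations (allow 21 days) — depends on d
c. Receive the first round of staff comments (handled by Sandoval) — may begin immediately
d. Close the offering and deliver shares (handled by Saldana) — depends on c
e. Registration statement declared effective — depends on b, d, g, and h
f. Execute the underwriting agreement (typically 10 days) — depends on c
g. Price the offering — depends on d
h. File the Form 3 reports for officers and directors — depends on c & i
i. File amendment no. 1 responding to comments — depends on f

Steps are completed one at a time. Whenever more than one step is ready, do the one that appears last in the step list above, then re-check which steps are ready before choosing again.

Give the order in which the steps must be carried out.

Only c has no prerequisites, so it is first.
Now f and d have their prerequisites met. f is listed later, so f next.
Now i and d have their prerequisites met. i is listed later, so i next.
Ready: h and d. h is listed later → h.
Next only d has its prerequisites met → d.
Now g and b have their prerequisites met. g is listed later, so g next.
Now b and a have their prerequisites met. b is listed later, so b next.
Ready: e and a. e is listed later → e.
a needed i, g and c, now all done → a.

c f i h d g b e a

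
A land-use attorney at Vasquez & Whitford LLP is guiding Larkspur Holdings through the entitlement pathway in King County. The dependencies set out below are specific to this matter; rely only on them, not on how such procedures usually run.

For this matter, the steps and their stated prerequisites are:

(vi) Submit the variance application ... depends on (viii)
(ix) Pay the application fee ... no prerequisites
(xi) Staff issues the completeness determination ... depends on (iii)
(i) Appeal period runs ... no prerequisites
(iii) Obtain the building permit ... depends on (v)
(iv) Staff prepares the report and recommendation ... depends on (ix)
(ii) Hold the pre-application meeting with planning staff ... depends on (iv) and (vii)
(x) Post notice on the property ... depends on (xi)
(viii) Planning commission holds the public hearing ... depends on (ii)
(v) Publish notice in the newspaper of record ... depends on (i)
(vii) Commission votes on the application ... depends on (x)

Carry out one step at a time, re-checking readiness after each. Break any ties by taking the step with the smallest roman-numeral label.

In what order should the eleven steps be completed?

Nothing is required for (i) and (ix). (i) has the earlier label → (i) first.
(v) now also ready, so the ready set is {(v), (ix)}; (v) has the earlier label → (v).
Ready: (iii) and (ix). (iii) has the earlier label → (iii).
(xi) now also ready, so the ready set is {(ix), (xi)}; (ix) has the earlier label → (ix).
(iv) now also ready, so the ready set is {(iv), (xi)}; (iv) has the earlier label → (iv).
(xi) is the only step now ready → (xi).
That leaves (x) as the only ready step → (x).
(vii) needed (x), now all done → (vii).
(ii) needed (iv) and (vii), now all done → (ii).
Next only (viii) has its prerequisites met → (viii).
That leaves (vi) as the only ready step → (vi).

(i) (v) (iii) (ix) (iv) (xi) (x) (vii) (ii) (viii) (vi)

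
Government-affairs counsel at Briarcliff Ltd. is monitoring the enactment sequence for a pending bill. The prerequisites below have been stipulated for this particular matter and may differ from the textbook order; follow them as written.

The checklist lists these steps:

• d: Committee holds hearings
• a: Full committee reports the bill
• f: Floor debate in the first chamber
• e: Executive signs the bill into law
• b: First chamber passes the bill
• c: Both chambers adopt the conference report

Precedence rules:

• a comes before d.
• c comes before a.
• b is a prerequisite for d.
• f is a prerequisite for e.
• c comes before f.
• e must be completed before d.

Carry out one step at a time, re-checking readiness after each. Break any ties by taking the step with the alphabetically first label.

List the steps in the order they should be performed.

b and c have no prerequisites; b has the earlier label, so b is first.
That leaves c as the only ready step → c.
a and f are both available; a has the earlier label → a.
Next only f has its prerequisites met → f.
e needed f, now all done → e.
d is the only step now ready → d.

b, c, a, f, e, d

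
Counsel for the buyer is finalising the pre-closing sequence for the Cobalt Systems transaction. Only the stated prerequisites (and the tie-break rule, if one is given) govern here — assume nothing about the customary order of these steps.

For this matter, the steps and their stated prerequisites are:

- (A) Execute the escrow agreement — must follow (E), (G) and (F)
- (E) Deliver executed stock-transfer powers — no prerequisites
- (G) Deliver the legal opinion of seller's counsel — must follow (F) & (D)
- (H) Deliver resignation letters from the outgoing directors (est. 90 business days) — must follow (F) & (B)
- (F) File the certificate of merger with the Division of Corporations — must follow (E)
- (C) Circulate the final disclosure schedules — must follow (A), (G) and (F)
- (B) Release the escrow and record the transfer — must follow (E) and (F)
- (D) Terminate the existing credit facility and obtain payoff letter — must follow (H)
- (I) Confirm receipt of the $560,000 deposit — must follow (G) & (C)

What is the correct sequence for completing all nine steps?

(E), (F), (B), (H), (D), (G), (A), (C), (I)

(E) is the only step with nothing outstanding, so it goes first.
That leaves (F) as the only ready step → (F).
That leaves (B) as the only ready step → (B).
(H) is the only step now ready → (H).
Next only (D) has its prerequisites met → (D).
(G) is the only step now ready → (G).
(A) needed (E), (G) and (F), now all done → (A).
Next only (C) has its prerequisites met → (C).
(I) is the only step now ready → (I).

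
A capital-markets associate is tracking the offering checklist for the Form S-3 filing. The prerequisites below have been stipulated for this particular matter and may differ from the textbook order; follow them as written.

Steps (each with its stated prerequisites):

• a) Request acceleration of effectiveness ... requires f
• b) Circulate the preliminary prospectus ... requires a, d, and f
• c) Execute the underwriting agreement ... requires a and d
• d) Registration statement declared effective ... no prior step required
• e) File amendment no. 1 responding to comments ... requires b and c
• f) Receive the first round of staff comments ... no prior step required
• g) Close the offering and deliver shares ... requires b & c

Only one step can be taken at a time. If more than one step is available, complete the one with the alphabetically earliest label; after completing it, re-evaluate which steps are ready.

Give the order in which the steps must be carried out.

d f a b c e g

d and f have no prerequisites; d has the earlier label, so d is first.
That leaves f as the only ready step → f.
a is the only step now ready → a.
b and c are both available; b has the earlier label → b.
c is the only step now ready → c.
Ready: e and g. e has the earlier label → e.
g needed b and c, now all done → g.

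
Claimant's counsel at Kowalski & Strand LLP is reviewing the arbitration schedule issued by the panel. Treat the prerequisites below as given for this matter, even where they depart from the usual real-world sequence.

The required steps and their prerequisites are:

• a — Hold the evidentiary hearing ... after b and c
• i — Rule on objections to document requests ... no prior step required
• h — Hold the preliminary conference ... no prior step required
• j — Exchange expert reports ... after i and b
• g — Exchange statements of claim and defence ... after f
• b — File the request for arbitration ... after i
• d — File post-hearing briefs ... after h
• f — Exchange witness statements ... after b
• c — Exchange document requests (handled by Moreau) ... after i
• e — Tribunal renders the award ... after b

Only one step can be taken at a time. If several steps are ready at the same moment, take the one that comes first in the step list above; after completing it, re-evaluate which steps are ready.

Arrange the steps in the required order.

i → h → b → j → d → f → g → c → a → e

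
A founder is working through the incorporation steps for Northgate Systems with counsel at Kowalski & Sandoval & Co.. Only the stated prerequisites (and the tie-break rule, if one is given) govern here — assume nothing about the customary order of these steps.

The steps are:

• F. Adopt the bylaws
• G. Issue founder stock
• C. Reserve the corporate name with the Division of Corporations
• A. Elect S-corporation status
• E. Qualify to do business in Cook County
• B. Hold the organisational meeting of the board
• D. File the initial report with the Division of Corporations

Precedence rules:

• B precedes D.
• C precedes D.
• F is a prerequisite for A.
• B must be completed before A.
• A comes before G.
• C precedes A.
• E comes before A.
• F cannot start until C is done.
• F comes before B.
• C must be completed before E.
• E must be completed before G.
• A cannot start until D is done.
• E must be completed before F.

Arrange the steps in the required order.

C E F B D A G

C has no prerequisites → C first.
Next only E has its prerequisites met → E.
That leaves F as the only ready step → F.
B needed F, now all done → B.
Next only D has its prerequisites met → D.
A is the only step now ready → A.
Next only G has its prerequisites met → G.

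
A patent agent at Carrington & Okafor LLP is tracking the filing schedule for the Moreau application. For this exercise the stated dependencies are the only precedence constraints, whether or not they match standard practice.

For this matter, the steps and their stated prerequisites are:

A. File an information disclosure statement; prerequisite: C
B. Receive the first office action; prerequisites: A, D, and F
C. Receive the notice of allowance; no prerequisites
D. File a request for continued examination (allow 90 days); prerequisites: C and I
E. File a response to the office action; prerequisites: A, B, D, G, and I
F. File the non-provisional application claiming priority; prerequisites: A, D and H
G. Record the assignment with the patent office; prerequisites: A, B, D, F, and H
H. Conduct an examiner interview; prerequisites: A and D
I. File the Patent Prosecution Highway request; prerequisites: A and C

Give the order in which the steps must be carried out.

C, A, I, D, H, F, B, G, E

C has no prerequisites → C first.
A is the only step now ready → A.
I is the only step now ready → I.
Next only D has its prerequisites met → D.
That leaves H as the only ready step → H.
F is the only step now ready → F.
That leaves B as the only ready step → B.
G needed A, B, D, F and H, now all done → G.
E is the only step now ready → E.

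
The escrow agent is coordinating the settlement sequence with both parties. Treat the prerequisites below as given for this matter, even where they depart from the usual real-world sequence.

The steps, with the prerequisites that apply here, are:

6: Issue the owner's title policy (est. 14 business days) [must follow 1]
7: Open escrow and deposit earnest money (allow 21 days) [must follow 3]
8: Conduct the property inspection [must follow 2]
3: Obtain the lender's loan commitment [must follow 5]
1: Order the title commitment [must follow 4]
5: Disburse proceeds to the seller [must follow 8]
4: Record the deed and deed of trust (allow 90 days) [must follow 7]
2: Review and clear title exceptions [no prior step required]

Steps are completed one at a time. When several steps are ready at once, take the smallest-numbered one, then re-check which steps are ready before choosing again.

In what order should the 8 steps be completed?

2 has no prerequisites → 2 first.
That leaves 8 as the only ready step → 8.
5 is the only step now ready → 5.
That leaves 3 as the only ready step → 3.
Next only 7 has its prerequisites met → 7.
That leaves 4 as the only ready step → 4.
That leaves 1 as the only ready step → 1.
Next only 6 has its prerequisites met → 6.

2, 8, 5, 3, 7, 4, 1, 6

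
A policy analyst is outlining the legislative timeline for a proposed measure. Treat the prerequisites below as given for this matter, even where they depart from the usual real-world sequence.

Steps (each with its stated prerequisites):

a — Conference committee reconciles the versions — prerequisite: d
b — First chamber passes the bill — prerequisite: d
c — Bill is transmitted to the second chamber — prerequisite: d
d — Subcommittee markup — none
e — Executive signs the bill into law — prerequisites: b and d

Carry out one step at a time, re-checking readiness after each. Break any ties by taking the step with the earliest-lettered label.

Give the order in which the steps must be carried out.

d, a, b, c, e

Only d has no prerequisites, so it is first.
Now a, b and c have their prerequisites met. a has the earlier label, so a next.
b and c are both available; b has the earlier label → b.
e now also ready, so the ready set is {c, e}; c has the earlier label → c.
That leaves e as the only ready step → e.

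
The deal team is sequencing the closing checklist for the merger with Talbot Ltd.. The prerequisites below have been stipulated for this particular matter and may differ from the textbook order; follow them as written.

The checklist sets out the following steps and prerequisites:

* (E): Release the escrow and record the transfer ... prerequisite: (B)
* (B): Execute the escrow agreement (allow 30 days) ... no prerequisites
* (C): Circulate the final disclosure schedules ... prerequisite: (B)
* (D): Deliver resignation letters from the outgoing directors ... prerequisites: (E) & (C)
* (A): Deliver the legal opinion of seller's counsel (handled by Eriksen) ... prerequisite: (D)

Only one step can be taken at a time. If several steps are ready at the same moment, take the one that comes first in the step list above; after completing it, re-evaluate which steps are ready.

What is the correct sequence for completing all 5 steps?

(B) has no prerequisites → (B) first.
Now (E) and (C) have their prerequisites met. (E) is listed earlier, so (E) next.
(C) is the only step now ready → (C).
Next only (D) has its prerequisites met → (D).
(A) needed (D), now all done → (A).

(B), (E), (C), (D), (A)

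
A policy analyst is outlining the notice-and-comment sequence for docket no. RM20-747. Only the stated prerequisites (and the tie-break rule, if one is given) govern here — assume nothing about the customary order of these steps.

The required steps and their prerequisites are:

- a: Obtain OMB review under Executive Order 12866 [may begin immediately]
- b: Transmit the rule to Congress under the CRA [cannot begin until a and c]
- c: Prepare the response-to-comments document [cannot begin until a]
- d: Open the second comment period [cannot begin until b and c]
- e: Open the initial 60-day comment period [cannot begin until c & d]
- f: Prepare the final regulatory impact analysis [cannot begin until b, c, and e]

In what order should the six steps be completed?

a, c, b, d, e, f

a has no prerequisites → a first.
Next only c has its prerequisites met → c.
b needed a and c, now all done → b.
d is the only step now ready → d.
e needed c and d, now all done → e.
f needed b, c and e, now all done → f.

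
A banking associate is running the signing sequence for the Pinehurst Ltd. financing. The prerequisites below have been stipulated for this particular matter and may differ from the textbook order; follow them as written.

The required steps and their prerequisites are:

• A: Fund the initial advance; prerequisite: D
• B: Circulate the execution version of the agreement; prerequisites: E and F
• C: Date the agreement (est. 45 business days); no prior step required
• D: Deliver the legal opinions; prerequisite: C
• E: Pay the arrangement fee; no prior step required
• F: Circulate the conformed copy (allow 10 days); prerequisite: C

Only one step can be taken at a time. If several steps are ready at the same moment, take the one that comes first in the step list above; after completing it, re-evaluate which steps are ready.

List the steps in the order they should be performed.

C and E have no prerequisites; C is listed earlier, so C is first.
D and F now also ready, so the ready set is {D, E, F}; D is listed earlier → D.
A now also ready, so the ready set is {A, E, F}; A is listed earlier → A.
Now E and F have their prerequisites met. E is listed earlier, so E next.
F needed C, now all done → F.
B needed E and F, now all done → B.

C → D → A → E → F → B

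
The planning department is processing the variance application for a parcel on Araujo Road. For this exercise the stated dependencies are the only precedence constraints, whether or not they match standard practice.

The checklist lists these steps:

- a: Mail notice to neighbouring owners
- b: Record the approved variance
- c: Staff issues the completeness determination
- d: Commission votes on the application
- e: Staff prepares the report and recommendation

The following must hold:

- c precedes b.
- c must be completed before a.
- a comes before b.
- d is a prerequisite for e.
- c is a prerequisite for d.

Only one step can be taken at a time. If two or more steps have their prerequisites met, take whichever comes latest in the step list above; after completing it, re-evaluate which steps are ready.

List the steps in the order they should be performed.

c d e a b

c has no prerequisites → c first.
d and a are both available; d is listed later → d.
e now also ready, so the ready set is {e, a}; e is listed later → e.
a needed c, now all done → a.
b is the only step now ready → b.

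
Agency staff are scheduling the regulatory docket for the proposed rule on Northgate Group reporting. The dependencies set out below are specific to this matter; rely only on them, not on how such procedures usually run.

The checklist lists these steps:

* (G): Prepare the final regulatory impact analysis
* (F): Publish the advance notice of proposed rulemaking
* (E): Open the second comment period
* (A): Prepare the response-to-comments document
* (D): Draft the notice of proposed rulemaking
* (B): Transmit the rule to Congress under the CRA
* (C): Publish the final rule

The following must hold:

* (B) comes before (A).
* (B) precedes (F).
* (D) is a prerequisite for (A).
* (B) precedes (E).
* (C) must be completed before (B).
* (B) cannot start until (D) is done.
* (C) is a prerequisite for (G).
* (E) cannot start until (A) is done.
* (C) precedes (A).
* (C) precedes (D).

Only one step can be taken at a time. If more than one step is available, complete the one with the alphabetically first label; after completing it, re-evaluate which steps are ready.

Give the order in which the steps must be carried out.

Only (C) has no prerequisites, so it is first.
(D) and (G) are both available; (D) has the earlier label → (D).
(B) now also ready, so the ready set is {(B), (G)}; (B) has the earlier label → (B).
(A) and (F) now also ready, so the ready set is {(A), (F), (G)}; (A) has the earlier label → (A).
(E) now also ready, so the ready set is {(E), (F), (G)}; (E) has the earlier label → (E).
Now (F) and (G) have their prerequisites met. (F) has the earlier label, so (F) next.
(G) needed (C), now all done → (G).

(C), (D), (B), (A), (E), (F), (G)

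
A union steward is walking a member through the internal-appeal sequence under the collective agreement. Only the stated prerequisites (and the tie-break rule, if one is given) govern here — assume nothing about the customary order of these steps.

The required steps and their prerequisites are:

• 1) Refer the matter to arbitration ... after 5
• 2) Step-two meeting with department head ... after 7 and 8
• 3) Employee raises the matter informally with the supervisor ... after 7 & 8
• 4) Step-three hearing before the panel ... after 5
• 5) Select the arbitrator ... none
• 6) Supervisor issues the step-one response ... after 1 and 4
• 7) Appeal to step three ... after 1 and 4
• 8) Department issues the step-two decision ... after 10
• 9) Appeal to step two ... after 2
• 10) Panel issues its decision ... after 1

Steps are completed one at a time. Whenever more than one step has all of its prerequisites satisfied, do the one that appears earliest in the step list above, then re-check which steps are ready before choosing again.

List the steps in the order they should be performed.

5 has no prerequisites → 5 first.
Now 1 and 4 have their prerequisites met. 1 is listed earlier, so 1 next.
10 now also ready, so the ready set is {4, 10}; 4 is listed earlier → 4.
Now 6, 7 and 10 have their prerequisites met. 6 is listed earlier, so 6 next.
Now 7 and 10 have their prerequisites met. 7 is listed earlier, so 7 next.
Next only 10 has its prerequisites met → 10.
That leaves 8 as the only ready step → 8.
Ready: 2 and 3. 2 is listed earlier → 2.
3 and 9 are both available; 3 is listed earlier → 3.
Next only 9 has its prerequisites met → 9.

5 1 4 6 7 10 8 2 3 9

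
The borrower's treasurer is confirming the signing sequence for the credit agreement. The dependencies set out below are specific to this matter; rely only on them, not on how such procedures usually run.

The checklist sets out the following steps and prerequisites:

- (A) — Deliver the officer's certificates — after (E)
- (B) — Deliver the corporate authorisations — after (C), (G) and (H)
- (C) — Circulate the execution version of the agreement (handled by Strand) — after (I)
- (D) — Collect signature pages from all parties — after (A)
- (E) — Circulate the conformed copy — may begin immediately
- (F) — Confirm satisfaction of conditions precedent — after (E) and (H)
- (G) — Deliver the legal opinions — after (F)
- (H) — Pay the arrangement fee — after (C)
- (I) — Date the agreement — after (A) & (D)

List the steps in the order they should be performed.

(E) → (A) → (D) → (I) → (C) → (H) → (F) → (G) → (B)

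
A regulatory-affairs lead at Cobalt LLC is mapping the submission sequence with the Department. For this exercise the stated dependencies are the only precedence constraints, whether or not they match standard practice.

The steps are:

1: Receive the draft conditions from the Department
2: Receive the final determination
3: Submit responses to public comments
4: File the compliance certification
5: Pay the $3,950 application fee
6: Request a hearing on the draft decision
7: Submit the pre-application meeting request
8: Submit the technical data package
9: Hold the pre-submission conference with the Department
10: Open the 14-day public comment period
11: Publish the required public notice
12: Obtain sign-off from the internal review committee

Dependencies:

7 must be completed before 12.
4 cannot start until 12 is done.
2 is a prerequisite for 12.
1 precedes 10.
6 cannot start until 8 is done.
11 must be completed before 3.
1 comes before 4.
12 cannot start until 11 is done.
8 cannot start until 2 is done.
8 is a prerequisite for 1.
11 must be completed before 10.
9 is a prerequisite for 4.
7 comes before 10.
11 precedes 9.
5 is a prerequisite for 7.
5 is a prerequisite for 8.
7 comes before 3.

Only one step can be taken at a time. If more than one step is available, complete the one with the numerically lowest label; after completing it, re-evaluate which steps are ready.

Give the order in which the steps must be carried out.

2, 5 and 11 have no prerequisites; 2 has the earlier label, so 2 is first.
Now 5 and 11 have their prerequisites met. 5 has the earlier label, so 5 next.
7 and 8 now also ready, so the ready set is {7, 8, 11}; 7 has the earlier label → 7.
Now 8 and 11 have their prerequisites met. 8 has the earlier label, so 8 next.
Now 1, 6 and 11 have their prerequisites met. 1 has the earlier label, so 1 next.
6 and 11 are both available; 6 has the earlier label → 6.
That leaves 11 as the only ready step → 11.
Now 3, 9, 10 and 12 have their prerequisites met. 3 has the earlier label, so 3 next.
9, 10 and 12 are all available; 9 has the earlier label → 9.
Now 10 and 12 have their prerequisites met. 10 has the earlier label, so 10 next.
12 is the only step now ready → 12.
4 needed 1, 9 and 12, now all done → 4.

2 → 5 → 7 → 8 → 1 → 6 → 11 → 3 → 9 → 10 → 12 → 4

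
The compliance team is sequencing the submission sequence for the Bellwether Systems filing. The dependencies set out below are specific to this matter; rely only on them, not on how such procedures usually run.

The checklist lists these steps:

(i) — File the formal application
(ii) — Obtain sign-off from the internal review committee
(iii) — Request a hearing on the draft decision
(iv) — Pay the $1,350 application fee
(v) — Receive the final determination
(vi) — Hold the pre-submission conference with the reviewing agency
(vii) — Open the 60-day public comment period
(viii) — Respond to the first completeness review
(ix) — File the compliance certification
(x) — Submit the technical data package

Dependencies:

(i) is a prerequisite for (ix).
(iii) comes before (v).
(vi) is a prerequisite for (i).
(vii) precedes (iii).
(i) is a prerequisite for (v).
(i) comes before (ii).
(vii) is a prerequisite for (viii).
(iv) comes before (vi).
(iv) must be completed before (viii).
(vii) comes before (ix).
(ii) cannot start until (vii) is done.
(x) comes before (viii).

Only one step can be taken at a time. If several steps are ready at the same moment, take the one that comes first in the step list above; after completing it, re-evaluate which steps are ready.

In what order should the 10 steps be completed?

(iv), (vii) and (x) have no prerequisites; (iv) is listed earlier, so (iv) is first.
(vi), (vii) and (x) are all available; (vi) is listed earlier → (vi).
(i) now also ready, so the ready set is {(i), (vii), (x)}; (i) is listed earlier → (i).
Now (vii) and (x) have their prerequisites met. (vii) is listed earlier, so (vii) next.
Now (ii), (iii), (ix) and (x) have their prerequisites met. (ii) is listed earlier, so (ii) next.
(iii), (ix) and (x) are all available; (iii) is listed earlier → (iii).
(v) now also ready, so the ready set is {(v), (ix), (x)}; (v) is listed earlier → (v).
Ready: (ix) and (x). (ix) is listed earlier → (ix).
That leaves (x) as the only ready step → (x).
(viii) needed (iv), (vii) and (x), now all done → (viii).

(iv) → (vi) → (i) → (vii) → (ii) → (iii) → (v) → (ix) → (x) → (viii)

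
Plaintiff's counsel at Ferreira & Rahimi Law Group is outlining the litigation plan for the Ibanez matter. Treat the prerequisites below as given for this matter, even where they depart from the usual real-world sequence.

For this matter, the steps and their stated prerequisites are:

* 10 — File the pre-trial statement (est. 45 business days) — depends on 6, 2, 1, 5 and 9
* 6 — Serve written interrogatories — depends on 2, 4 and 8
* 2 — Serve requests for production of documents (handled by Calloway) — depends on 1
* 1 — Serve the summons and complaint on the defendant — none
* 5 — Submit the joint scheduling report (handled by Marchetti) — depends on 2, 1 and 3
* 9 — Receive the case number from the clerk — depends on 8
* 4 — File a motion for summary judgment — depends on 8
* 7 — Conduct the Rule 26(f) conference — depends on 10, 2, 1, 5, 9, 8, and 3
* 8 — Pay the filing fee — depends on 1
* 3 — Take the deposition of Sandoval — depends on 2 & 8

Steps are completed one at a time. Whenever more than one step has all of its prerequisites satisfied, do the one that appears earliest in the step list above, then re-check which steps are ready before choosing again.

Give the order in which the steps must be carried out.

Only 1 has no prerequisites, so it is first.
2 and 8 are both available; 2 is listed earlier → 2.
Next only 8 has its prerequisites met → 8.
Now 9, 4 and 3 have their prerequisites met. 9 is listed earlier, so 9 next.
4 and 3 are both available; 4 is listed earlier → 4.
6 now also ready, so the ready set is {6, 3}; 6 is listed earlier → 6.
That leaves 3 as the only ready step → 3.
5 needed 2, 1 and 3, now all done → 5.
That leaves 10 as the only ready step → 10.
Next only 7 has its prerequisites met → 7.

1, 2, 8, 9, 4, 6, 3, 5, 10, 7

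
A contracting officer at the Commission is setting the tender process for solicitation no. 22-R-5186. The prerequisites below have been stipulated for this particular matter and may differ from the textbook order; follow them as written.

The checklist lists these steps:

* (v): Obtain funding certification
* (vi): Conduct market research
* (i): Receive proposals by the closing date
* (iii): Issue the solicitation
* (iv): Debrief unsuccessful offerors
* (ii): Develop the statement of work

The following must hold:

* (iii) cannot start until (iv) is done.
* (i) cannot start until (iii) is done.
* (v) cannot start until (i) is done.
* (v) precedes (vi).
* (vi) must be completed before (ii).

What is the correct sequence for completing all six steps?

Only (iv) has no prerequisites, so it is first.
(iii) needed (iv), now all done → (iii).
(i) needed (iii), now all done → (i).
That leaves (v) as the only ready step → (v).
(vi) needed (v), now all done → (vi).
(ii) needed (vi), now all done → (ii).

(iv) (iii) (i) (v) (vi) (ii)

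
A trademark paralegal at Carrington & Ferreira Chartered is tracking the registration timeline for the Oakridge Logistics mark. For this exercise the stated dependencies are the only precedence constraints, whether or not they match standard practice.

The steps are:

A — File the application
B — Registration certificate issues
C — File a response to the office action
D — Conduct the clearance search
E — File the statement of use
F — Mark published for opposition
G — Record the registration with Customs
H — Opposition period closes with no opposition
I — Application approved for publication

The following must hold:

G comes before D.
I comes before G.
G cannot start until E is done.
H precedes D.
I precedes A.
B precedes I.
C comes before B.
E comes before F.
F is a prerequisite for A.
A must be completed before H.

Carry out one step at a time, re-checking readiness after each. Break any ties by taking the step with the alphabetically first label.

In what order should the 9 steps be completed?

C, B, E, F, I, A, G, H, D

C and E have no prerequisites; C has the earlier label, so C is first.
B now also ready, so the ready set is {B, E}; B has the earlier label → B.
Now E and I have their prerequisites met. E has the earlier label, so E next.
Now F and I have their prerequisites met. F has the earlier label, so F next.
I is the only step now ready → I.
Ready: A and G. A has the earlier label → A.
H now also ready, so the ready set is {G, H}; G has the earlier label → G.
That leaves H as the only ready step → H.
That leaves D as the only ready step → D.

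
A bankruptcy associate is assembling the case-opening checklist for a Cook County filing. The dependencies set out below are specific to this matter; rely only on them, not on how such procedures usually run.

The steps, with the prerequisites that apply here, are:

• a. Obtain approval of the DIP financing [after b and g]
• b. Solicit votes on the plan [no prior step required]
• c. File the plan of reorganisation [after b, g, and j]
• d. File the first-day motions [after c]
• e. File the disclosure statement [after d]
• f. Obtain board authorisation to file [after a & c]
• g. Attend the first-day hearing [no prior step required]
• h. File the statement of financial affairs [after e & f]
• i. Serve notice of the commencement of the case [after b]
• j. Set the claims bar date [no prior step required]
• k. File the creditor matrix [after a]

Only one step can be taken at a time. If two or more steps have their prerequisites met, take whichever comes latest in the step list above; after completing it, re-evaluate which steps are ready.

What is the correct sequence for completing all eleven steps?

j g b i c d e a k f h

j, g and b have no prerequisites; j is listed later, so j is first.
Ready: g and b. g is listed later → g.
That leaves b as the only ready step → b.
Now i, c and a have their prerequisites met. i is listed later, so i next.
c and a are both available; c is listed later → c.
d now also ready, so the ready set is {d, a}; d is listed later → d.
e now also ready, so the ready set is {e, a}; e is listed later → e.
That leaves a as the only ready step → a.
k and f are both available; k is listed later → k.
f needed c and a, now all done → f.
h needed f and e, now all done → h.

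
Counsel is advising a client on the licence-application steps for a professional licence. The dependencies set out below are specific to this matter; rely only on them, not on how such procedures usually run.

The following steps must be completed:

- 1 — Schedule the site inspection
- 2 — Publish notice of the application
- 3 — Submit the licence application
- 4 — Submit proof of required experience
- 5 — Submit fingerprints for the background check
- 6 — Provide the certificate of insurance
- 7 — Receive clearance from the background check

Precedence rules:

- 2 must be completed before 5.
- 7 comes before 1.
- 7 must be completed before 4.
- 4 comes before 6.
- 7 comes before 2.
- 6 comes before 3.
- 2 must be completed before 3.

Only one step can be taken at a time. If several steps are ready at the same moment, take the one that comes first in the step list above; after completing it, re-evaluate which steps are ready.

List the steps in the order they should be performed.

7, 1, 2, 4, 5, 6, 3

7 has no prerequisites → 7 first.
Now 1, 2 and 4 have their prerequisites met. 1 is listed earlier, so 1 next.
Ready: 2 and 4. 2 is listed earlier → 2.
5 now also ready, so the ready set is {4, 5}; 4 is listed earlier → 4.
Ready: 5 and 6. 5 is listed earlier → 5.
6 needed 4, now all done → 6.
Next only 3 has its prerequisites met → 3.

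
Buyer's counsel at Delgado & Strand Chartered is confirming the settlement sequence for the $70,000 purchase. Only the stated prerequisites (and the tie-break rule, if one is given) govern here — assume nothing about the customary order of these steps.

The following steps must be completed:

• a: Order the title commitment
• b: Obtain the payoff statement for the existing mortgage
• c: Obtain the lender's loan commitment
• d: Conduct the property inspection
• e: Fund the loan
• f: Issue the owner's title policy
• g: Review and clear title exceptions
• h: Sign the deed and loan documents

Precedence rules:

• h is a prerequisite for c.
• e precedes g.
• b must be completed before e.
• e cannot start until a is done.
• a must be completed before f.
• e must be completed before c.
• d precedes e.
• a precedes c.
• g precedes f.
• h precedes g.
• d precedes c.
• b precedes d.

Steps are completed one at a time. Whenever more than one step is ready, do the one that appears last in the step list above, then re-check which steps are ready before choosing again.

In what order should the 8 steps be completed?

h, b, d, a, e, g, f, c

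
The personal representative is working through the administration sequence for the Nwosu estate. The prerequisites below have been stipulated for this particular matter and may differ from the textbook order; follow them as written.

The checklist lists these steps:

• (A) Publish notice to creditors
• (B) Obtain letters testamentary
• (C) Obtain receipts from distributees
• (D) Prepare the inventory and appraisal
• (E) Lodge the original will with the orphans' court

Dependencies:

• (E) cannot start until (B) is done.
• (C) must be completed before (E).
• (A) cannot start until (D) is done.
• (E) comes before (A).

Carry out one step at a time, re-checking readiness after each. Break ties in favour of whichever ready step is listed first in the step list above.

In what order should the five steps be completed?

(B), (C) and (D) have no prerequisites; (B) is listed earlier, so (B) is first.
(C) and (D) are both available; (C) is listed earlier → (C).
(E) now also ready, so the ready set is {(D), (E)}; (D) is listed earlier → (D).
Next only (E) has its prerequisites met → (E).
Next only (A) has its prerequisites met → (A).

(B), (C), (D), (E), (A)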